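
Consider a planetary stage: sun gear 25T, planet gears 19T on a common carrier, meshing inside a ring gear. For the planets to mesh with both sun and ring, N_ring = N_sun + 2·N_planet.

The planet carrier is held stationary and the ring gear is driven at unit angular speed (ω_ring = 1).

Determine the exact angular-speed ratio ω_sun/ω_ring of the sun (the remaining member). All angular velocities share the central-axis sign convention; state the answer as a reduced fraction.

N_ring = 25 + 2·19 = 63
25(ω_s−ω_c) = −63(ω_r−ω_c),  ω_c=0, ω_r=1
ω_s = 0 − (63/25)(1−0) = -63/25
ω_s/ω_r = -63/25

-63/25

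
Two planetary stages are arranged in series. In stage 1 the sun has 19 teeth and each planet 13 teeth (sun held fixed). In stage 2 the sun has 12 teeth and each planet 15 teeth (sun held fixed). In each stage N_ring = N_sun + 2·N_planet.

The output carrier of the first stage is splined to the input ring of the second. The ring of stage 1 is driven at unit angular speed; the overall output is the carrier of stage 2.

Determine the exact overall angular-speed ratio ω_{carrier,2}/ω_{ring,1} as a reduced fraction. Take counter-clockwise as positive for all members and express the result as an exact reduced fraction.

35/64

Stage 1: N_ring = 19 + 2·13 = 45
Stage 1: 19(ω_s−ω_c) = −45(ω_r−ω_c),  ω_s=0, ω_r=1
Stage 1: 19(0−ω_c) = −45(1−ω_c)  ⇒  64ω_c = 45  ⇒  ω_c = 45/64
  ⇒ ω_c¹/ω_r¹ = 45/64
Stage 2: N_ring = 12 + 2·15 = 42
Stage 2: 12(ω_s−ω_c) = −42(ω_r−ω_c),  ω_s=0, ω_r=1
Stage 2: 12(0−ω_c) = −42(1−ω_c)  ⇒  54ω_c = 42  ⇒  ω_c = 7/9
  ⇒ ω_c²/ω_r² = 7/9
Coupling ω_r² = ω_c¹ ⇒ overall = 45/64 × 7/9 = 35/64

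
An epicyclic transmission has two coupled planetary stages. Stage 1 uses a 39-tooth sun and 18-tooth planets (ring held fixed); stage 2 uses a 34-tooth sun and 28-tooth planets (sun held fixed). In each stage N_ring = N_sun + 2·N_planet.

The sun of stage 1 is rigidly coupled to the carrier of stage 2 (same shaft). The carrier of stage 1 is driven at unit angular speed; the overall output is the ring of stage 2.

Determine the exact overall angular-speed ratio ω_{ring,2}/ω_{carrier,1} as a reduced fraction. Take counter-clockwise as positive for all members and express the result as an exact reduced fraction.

2356/585

Stage 1: N_ring = 39 + 2·18 = 75
Stage 1: 39(ω_s−ω_c) = −75(ω_r−ω_c),  ω_r=0, ω_c=1
Stage 1: ω_s = 1 − (75/39)(0−1) = 38/13
  ⇒ ω_s¹/ω_c¹ = 38/13
Stage 2: N_ring = 34 + 2·28 = 90
Stage 2: 34(ω_s−ω_c) = −90(ω_r−ω_c),  ω_s=0, ω_c=1
Stage 2: ω_r = 1 − (34/90)(0−1) = 62/45
  ⇒ ω_r²/ω_c² = 62/45
Coupling ω_c² = ω_s¹ ⇒ overall = 38/13 × 62/45 = 2356/585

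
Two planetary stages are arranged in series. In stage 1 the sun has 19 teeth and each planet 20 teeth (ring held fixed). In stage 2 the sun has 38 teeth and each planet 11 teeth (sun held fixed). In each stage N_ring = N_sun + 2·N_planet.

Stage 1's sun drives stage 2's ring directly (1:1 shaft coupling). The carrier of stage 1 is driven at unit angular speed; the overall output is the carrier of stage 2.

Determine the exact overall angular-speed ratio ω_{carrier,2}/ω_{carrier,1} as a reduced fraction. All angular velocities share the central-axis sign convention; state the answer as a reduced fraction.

Stage 1: N_ring = 19 + 2·20 = 59
Stage 1: 19(ω_s−ω_c) = −59(ω_r−ω_c),  ω_r=0, ω_c=1
Stage 1: ω_s = 1 − (59/19)(0−1) = 78/19
  ⇒ ω_s¹/ω_c¹ = 78/19
Stage 2: N_ring = 38 + 2·11 = 60
Stage 2: 38(ω_s−ω_c) = −60(ω_r−ω_c),  ω_s=0, ω_r=1
Stage 2: 38(0−ω_c) = −60(1−ω_c)  ⇒  98ω_c = 60  ⇒  ω_c = 30/49
  ⇒ ω_c²/ω_r² = 30/49
Coupling ω_r² = ω_s¹ ⇒ overall = 78/19 × 30/49 = 2340/931

2340/931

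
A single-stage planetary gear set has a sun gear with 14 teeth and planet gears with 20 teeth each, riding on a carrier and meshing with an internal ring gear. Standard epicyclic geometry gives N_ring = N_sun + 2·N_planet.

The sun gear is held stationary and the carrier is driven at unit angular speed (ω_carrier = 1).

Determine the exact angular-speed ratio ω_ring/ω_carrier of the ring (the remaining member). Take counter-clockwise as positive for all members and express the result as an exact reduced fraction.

34/27

N_ring = 14 + 2·20 = 54
14(ω_s−ω_c) = −54(ω_r−ω_c),  ω_s=0, ω_c=1
ω_r = 1 − (14/54)(0−1) = 34/27
ω_r/ω_c = 34/27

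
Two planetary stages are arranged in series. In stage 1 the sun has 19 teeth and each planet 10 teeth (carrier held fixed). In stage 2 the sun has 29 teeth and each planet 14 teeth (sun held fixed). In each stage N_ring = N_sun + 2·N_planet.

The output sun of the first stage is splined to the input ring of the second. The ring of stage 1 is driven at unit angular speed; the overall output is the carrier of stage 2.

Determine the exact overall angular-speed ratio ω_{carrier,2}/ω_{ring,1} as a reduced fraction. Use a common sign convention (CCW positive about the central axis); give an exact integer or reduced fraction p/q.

Stage 1: N_ring = 19 + 2·10 = 39
Stage 1: 19(ω_s−ω_c) = −39(ω_r−ω_c),  ω_c=0, ω_r=1
Stage 1: ω_s = 0 − (39/19)(1−0) = -39/19
  ⇒ ω_s¹/ω_r¹ = -39/19
Stage 2: N_ring = 29 + 2·14 = 57
Stage 2: 29(ω_s−ω_c) = −57(ω_r−ω_c),  ω_s=0, ω_r=1
Stage 2: 29(0−ω_c) = −57(1−ω_c)  ⇒  86ω_c = 57  ⇒  ω_c = 57/86
  ⇒ ω_c²/ω_r² = 57/86
Coupling ω_r² = ω_s¹ ⇒ overall = -39/19 × 57/86 = -117/86

-117/86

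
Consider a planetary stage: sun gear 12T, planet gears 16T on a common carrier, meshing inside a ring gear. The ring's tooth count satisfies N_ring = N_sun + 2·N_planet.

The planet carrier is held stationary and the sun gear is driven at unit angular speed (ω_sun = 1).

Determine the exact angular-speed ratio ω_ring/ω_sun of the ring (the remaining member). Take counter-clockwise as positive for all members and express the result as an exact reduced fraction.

-3/11

N_ring = 12 + 2·16 = 44
12(ω_s−ω_c) = −44(ω_r−ω_c),  ω_c=0, ω_s=1
ω_r = 0 − (12/44)(1−0) = -3/11
ω_r/ω_s = -3/11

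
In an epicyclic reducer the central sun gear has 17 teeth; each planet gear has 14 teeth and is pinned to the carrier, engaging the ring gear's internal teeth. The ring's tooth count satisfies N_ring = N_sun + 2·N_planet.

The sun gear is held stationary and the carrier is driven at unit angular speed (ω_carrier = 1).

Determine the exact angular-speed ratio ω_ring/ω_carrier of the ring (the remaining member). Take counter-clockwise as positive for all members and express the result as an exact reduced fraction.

N_ring = 17 + 2·14 = 45
17(ω_s−ω_c) = −45(ω_r−ω_c),  ω_s=0, ω_c=1
ω_r = 1 − (17/45)(0−1) = 62/45
ω_r/ω_c = 62/45

62/45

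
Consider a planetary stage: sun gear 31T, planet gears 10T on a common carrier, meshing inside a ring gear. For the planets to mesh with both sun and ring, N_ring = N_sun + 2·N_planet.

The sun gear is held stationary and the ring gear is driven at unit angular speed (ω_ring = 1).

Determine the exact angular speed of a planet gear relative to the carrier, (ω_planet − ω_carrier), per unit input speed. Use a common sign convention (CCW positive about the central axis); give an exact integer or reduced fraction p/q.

1581/820

N_ring = 31 + 2·10 = 51
31(ω_s−ω_c) = −51(ω_r−ω_c),  ω_s=0, ω_r=1
31(0−ω_c) = −51(1−ω_c)  ⇒  82ω_c = 51  ⇒  ω_c = 51/82
sun–planet: 31·(0−51/82) = −10·(ω_p−ω_c)  ⇒  ω_p−ω_c = −(31/10)·(-51/82) = 1581/820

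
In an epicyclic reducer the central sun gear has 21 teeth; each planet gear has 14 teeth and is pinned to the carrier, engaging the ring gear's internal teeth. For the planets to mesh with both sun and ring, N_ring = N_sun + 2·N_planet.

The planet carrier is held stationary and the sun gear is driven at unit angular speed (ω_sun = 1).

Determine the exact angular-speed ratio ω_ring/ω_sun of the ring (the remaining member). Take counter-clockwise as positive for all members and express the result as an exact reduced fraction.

-3/7

N_ring = 21 + 2·14 = 49
21(ω_s−ω_c) = −49(ω_r−ω_c),  ω_c=0, ω_s=1
ω_r = 0 − (21/49)(1−0) = -3/7
ω_r/ω_s = -3/7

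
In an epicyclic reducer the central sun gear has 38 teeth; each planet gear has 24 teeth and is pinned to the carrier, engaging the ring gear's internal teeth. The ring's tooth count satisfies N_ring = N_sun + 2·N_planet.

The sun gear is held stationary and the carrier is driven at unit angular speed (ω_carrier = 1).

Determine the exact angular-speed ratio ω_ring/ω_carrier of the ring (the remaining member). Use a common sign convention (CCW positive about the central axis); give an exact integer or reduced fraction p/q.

62/43

N_ring = 38 + 2·24 = 86
38(ω_s−ω_c) = −86(ω_r−ω_c),  ω_s=0, ω_c=1
ω_r = 1 − (38/86)(0−1) = 62/43
ω_r/ω_c = 62/43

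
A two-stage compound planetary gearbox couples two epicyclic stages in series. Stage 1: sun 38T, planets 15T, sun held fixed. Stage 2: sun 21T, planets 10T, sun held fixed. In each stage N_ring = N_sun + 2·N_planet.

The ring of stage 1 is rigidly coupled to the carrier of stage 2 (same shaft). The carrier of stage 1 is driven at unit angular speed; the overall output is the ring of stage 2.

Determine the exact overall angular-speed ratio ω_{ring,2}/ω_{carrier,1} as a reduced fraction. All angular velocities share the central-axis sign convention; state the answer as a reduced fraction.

1643/697

Stage 1: N_ring = 38 + 2·15 = 68
Stage 1: 38(ω_s−ω_c) = −68(ω_r−ω_c),  ω_s=0, ω_c=1
Stage 1: ω_r = 1 − (38/68)(0−1) = 53/34
  ⇒ ω_r¹/ω_c¹ = 53/34
Stage 2: N_ring = 21 + 2·10 = 41
Stage 2: 21(ω_s−ω_c) = −41(ω_r−ω_c),  ω_s=0, ω_c=1
Stage 2: ω_r = 1 − (21/41)(0−1) = 62/41
  ⇒ ω_r²/ω_c² = 62/41
Coupling ω_c² = ω_r¹ ⇒ overall = 53/34 × 62/41 = 1643/697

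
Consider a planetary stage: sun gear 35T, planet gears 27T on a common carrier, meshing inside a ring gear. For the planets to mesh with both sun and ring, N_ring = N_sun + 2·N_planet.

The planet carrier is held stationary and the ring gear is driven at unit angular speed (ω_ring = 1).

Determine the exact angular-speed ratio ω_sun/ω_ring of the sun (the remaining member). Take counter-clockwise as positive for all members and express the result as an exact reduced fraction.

-89/35

N_ring = 35 + 2·27 = 89
35(ω_s−ω_c) = −89(ω_r−ω_c),  ω_c=0, ω_r=1
ω_s = 0 − (89/35)(1−0) = -89/35
ω_s/ω_r = -89/35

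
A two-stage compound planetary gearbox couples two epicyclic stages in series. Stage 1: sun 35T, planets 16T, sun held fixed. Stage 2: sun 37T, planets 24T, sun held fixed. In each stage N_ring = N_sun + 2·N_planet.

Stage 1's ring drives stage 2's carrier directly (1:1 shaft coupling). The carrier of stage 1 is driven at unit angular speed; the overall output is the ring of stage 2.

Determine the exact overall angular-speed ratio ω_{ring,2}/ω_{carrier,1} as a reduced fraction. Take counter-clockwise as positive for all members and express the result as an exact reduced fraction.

Stage 1: N_ring = 35 + 2·16 = 67
Stage 1: 35(ω_s−ω_c) = −67(ω_r−ω_c),  ω_s=0, ω_c=1
Stage 1: ω_r = 1 − (35/67)(0−1) = 102/67
  ⇒ ω_r¹/ω_c¹ = 102/67
Stage 2: N_ring = 37 + 2·24 = 85
Stage 2: 37(ω_s−ω_c) = −85(ω_r−ω_c),  ω_s=0, ω_c=1
Stage 2: ω_r = 1 − (37/85)(0−1) = 122/85
  ⇒ ω_r²/ω_c² = 122/85
Coupling ω_c² = ω_r¹ ⇒ overall = 102/67 × 122/85 = 732/335

732/335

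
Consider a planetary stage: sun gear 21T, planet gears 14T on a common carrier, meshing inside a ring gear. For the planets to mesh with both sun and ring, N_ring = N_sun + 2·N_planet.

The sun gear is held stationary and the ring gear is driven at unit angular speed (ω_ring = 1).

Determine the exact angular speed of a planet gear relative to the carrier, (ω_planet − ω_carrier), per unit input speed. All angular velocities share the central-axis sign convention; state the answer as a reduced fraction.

21/20

N_ring = 21 + 2·14 = 49
21(ω_s−ω_c) = −49(ω_r−ω_c),  ω_s=0, ω_r=1
21(0−ω_c) = −49(1−ω_c)  ⇒  70ω_c = 49  ⇒  ω_c = 7/10
sun–planet: 21·(0−7/10) = −14·(ω_p−ω_c)  ⇒  ω_p−ω_c = −(21/14)·(-7/10) = 21/20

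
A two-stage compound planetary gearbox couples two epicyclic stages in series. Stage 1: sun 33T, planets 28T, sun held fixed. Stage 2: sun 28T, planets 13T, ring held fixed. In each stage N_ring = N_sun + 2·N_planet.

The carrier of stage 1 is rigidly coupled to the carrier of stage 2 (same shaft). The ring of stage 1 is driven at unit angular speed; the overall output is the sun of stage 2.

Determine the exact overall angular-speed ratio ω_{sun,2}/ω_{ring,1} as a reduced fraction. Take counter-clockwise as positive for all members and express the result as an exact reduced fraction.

3649/1708

Stage 1: N_ring = 33 + 2·28 = 89
Stage 1: 33(ω_s−ω_c) = −89(ω_r−ω_c),  ω_s=0, ω_r=1
Stage 1: 33(0−ω_c) = −89(1−ω_c)  ⇒  122ω_c = 89  ⇒  ω_c = 89/122
  ⇒ ω_c¹/ω_r¹ = 89/122
Stage 2: N_ring = 28 + 2·13 = 54
Stage 2: 28(ω_s−ω_c) = −54(ω_r−ω_c),  ω_r=0, ω_c=1
Stage 2: ω_s = 1 − (54/28)(0−1) = 41/14
  ⇒ ω_s²/ω_c² = 41/14
Coupling ω_c² = ω_c¹ ⇒ overall = 89/122 × 41/14 = 3649/1708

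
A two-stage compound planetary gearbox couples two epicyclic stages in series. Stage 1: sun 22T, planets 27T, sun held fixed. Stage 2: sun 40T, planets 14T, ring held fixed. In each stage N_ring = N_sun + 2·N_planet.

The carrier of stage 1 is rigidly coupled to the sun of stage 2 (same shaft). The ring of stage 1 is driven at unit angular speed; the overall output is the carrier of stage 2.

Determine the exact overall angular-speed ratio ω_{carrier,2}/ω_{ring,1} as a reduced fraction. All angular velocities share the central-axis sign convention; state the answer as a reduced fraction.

380/1323

Stage 1: N_ring = 22 + 2·27 = 76
Stage 1: 22(ω_s−ω_c) = −76(ω_r−ω_c),  ω_s=0, ω_r=1
Stage 1: 22(0−ω_c) = −76(1−ω_c)  ⇒  98ω_c = 76  ⇒  ω_c = 38/49
  ⇒ ω_c¹/ω_r¹ = 38/49
Stage 2: N_ring = 40 + 2·14 = 68
Stage 2: 40(ω_s−ω_c) = −68(ω_r−ω_c),  ω_r=0, ω_s=1
Stage 2: 40(1−ω_c) = −68(0−ω_c)  ⇒  108ω_c = 40  ⇒  ω_c = 10/27
  ⇒ ω_c²/ω_s² = 10/27
Coupling ω_s² = ω_c¹ ⇒ overall = 38/49 × 10/27 = 380/1323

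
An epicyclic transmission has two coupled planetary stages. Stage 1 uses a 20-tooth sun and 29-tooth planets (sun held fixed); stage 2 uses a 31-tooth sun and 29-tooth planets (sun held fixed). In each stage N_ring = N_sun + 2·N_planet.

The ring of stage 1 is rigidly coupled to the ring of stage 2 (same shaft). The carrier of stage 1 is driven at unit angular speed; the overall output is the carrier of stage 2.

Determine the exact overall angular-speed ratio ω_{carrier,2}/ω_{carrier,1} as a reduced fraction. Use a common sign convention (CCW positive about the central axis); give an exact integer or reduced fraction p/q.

Stage 1: N_ring = 20 + 2·29 = 78
Stage 1: 20(ω_s−ω_c) = −78(ω_r−ω_c),  ω_s=0, ω_c=1
Stage 1: ω_r = 1 − (20/78)(0−1) = 49/39
  ⇒ ω_r¹/ω_c¹ = 49/39
Stage 2: N_ring = 31 + 2·29 = 89
Stage 2: 31(ω_s−ω_c) = −89(ω_r−ω_c),  ω_s=0, ω_r=1
Stage 2: 31(0−ω_c) = −89(1−ω_c)  ⇒  120ω_c = 89  ⇒  ω_c = 89/120
  ⇒ ω_c²/ω_r² = 89/120
Coupling ω_r² = ω_r¹ ⇒ overall = 49/39 × 89/120 = 4361/4680

4361/4680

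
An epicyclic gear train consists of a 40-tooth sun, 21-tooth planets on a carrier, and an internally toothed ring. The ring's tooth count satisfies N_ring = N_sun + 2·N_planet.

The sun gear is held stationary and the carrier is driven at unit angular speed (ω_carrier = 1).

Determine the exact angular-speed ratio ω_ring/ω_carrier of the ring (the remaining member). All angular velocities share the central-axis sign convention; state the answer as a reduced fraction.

N_ring = 40 + 2·21 = 82
40(ω_s−ω_c) = −82(ω_r−ω_c),  ω_s=0, ω_c=1
ω_r = 1 − (40/82)(0−1) = 61/41
ω_r/ω_c = 61/41

61/41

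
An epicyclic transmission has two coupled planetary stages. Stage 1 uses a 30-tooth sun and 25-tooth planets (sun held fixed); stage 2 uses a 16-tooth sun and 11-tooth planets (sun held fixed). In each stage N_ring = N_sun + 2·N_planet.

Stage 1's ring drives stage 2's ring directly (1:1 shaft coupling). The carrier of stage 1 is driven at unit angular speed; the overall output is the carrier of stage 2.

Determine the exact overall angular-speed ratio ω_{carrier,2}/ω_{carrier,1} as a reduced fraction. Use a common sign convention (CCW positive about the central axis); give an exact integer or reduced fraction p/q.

209/216

Stage 1: N_ring = 30 + 2·25 = 80
Stage 1: 30(ω_s−ω_c) = −80(ω_r−ω_c),  ω_s=0, ω_c=1
Stage 1: ω_r = 1 − (30/80)(0−1) = 11/8
  ⇒ ω_r¹/ω_c¹ = 11/8
Stage 2: N_ring = 16 + 2·11 = 38
Stage 2: 16(ω_s−ω_c) = −38(ω_r−ω_c),  ω_s=0, ω_r=1
Stage 2: 16(0−ω_c) = −38(1−ω_c)  ⇒  54ω_c = 38  ⇒  ω_c = 19/27
  ⇒ ω_c²/ω_r² = 19/27
Coupling ω_r² = ω_r¹ ⇒ overall = 11/8 × 19/27 = 209/216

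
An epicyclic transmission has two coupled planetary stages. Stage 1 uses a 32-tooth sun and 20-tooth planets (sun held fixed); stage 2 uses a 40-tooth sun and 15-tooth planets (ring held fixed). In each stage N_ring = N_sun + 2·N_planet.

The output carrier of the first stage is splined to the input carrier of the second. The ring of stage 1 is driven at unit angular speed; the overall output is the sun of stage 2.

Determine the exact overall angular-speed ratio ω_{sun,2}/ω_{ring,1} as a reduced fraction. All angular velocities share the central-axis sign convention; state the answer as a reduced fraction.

Stage 1: N_ring = 32 + 2·20 = 72
Stage 1: 32(ω_s−ω_c) = −72(ω_r−ω_c),  ω_s=0, ω_r=1
Stage 1: 32(0−ω_c) = −72(1−ω_c)  ⇒  104ω_c = 72  ⇒  ω_c = 9/13
  ⇒ ω_c¹/ω_r¹ = 9/13
Stage 2: N_ring = 40 + 2·15 = 70
Stage 2: 40(ω_s−ω_c) = −70(ω_r−ω_c),  ω_r=0, ω_c=1
Stage 2: ω_s = 1 − (70/40)(0−1) = 11/4
  ⇒ ω_s²/ω_c² = 11/4
Coupling ω_c² = ω_c¹ ⇒ overall = 9/13 × 11/4 = 99/52

99/52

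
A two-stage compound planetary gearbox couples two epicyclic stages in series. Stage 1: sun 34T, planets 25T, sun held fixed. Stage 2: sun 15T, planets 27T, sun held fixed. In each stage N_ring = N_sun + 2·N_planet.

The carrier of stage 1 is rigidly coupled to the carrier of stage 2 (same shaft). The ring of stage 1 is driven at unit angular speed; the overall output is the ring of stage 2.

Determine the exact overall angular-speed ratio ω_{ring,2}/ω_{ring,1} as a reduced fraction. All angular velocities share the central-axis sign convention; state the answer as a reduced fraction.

Stage 1: N_ring = 34 + 2·25 = 84
Stage 1: 34(ω_s−ω_c) = −84(ω_r−ω_c),  ω_s=0, ω_r=1
Stage 1: 34(0−ω_c) = −84(1−ω_c)  ⇒  118ω_c = 84  ⇒  ω_c = 42/59
  ⇒ ω_c¹/ω_r¹ = 42/59
Stage 2: N_ring = 15 + 2·27 = 69
Stage 2: 15(ω_s−ω_c) = −69(ω_r−ω_c),  ω_s=0, ω_c=1
Stage 2: ω_r = 1 − (15/69)(0−1) = 28/23
  ⇒ ω_r²/ω_c² = 28/23
Coupling ω_c² = ω_c¹ ⇒ overall = 42/59 × 28/23 = 1176/1357

1176/1357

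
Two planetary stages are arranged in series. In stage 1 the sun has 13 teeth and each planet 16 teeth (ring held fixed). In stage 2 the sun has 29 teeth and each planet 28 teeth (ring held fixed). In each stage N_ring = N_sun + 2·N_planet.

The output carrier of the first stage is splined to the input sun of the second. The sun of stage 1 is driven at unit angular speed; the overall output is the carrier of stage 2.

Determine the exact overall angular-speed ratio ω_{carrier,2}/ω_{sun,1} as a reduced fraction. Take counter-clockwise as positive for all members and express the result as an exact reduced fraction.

Stage 1: N_ring = 13 + 2·16 = 45
Stage 1: 13(ω_s−ω_c) = −45(ω_r−ω_c),  ω_r=0, ω_s=1
Stage 1: 13(1−ω_c) = −45(0−ω_c)  ⇒  58ω_c = 13  ⇒  ω_c = 13/58
  ⇒ ω_c¹/ω_s¹ = 13/58
Stage 2: N_ring = 29 + 2·28 = 85
Stage 2: 29(ω_s−ω_c) = −85(ω_r−ω_c),  ω_r=0, ω_s=1
Stage 2: 29(1−ω_c) = −85(0−ω_c)  ⇒  114ω_c = 29  ⇒  ω_c = 29/114
  ⇒ ω_c²/ω_s² = 29/114
Coupling ω_s² = ω_c¹ ⇒ overall = 13/58 × 29/114 = 13/228

13/228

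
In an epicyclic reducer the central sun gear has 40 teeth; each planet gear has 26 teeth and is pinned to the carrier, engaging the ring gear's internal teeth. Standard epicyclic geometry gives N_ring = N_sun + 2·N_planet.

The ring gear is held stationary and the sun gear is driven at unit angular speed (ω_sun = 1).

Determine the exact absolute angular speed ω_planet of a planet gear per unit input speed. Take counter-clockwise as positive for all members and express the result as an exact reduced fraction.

N_ring = 40 + 2·26 = 92
40(ω_s−ω_c) = −92(ω_r−ω_c),  ω_r=0, ω_s=1
40(1−ω_c) = −92(0−ω_c)  ⇒  132ω_c = 40  ⇒  ω_c = 10/33
sun–planet: 40·(1−10/33) = −26·(ω_p−ω_c)  ⇒  ω_p−ω_c = −(40/26)·(23/33) = -460/429
ω_p = 10/33 − 460/429 = -10/13

-10/13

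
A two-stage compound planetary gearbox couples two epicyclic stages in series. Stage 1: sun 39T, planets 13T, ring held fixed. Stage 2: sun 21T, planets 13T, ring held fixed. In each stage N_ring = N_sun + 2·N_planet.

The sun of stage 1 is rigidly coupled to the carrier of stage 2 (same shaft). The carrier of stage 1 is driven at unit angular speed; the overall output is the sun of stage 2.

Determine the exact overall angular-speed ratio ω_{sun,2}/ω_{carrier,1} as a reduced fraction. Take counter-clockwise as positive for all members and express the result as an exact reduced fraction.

544/63

Stage 1: N_ring = 39 + 2·13 = 65
Stage 1: 39(ω_s−ω_c) = −65(ω_r−ω_c),  ω_r=0, ω_c=1
Stage 1: ω_s = 1 − (65/39)(0−1) = 8/3
  ⇒ ω_s¹/ω_c¹ = 8/3
Stage 2: N_ring = 21 + 2·13 = 47
Stage 2: 21(ω_s−ω_c) = −47(ω_r−ω_c),  ω_r=0, ω_c=1
Stage 2: ω_s = 1 − (47/21)(0−1) = 68/21
  ⇒ ω_s²/ω_c² = 68/21
Coupling ω_c² = ω_s¹ ⇒ overall = 8/3 × 68/21 = 544/63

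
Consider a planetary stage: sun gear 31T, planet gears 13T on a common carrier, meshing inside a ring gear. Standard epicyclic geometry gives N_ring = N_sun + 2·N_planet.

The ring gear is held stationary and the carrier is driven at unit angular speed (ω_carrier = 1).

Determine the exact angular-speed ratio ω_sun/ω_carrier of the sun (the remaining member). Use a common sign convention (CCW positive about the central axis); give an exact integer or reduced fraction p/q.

N_ring = 31 + 2·13 = 57
31(ω_s−ω_c) = −57(ω_r−ω_c),  ω_r=0, ω_c=1
ω_s = 1 − (57/31)(0−1) = 88/31
ω_s/ω_c = 88/31

88/31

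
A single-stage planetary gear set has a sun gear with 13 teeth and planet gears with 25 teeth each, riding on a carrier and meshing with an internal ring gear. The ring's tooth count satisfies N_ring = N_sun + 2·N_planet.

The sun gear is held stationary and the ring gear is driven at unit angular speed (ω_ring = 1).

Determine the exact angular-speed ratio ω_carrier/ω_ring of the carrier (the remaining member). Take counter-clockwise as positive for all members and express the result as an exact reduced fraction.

N_ring = 13 + 2·25 = 63
13(ω_s−ω_c) = −63(ω_r−ω_c),  ω_s=0, ω_r=1
13(0−ω_c) = −63(1−ω_c)  ⇒  76ω_c = 63  ⇒  ω_c = 63/76
ω_c/ω_r = 63/76

63/76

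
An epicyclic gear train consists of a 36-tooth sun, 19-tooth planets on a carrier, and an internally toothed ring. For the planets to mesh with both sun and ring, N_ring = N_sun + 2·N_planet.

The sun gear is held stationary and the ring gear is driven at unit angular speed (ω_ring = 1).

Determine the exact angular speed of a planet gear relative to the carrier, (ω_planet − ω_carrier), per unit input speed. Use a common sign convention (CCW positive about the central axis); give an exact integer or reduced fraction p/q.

1332/1045

N_ring = 36 + 2·19 = 74
36(ω_s−ω_c) = −74(ω_r−ω_c),  ω_s=0, ω_r=1
36(0−ω_c) = −74(1−ω_c)  ⇒  110ω_c = 74  ⇒  ω_c = 37/55
sun–planet: 36·(0−37/55) = −19·(ω_p−ω_c)  ⇒  ω_p−ω_c = −(36/19)·(-37/55) = 1332/1045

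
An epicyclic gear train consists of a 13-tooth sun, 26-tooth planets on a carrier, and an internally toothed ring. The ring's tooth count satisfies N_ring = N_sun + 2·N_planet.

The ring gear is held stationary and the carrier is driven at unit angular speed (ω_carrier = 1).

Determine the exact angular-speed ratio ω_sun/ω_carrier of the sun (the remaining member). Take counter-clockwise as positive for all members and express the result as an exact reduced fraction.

N_ring = 13 + 2·26 = 65
13(ω_s−ω_c) = −65(ω_r−ω_c),  ω_r=0, ω_c=1
ω_s = 1 − (65/13)(0−1) = 6
ω_s/ω_c = 6

6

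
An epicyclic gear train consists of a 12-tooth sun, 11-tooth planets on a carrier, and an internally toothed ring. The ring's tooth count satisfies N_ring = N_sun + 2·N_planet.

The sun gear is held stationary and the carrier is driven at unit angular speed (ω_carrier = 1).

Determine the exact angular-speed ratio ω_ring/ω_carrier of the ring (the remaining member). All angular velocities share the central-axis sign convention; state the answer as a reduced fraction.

N_ring = 12 + 2·11 = 34
12(ω_s−ω_c) = −34(ω_r−ω_c),  ω_s=0, ω_c=1
ω_r = 1 − (12/34)(0−1) = 23/17
ω_r/ω_c = 23/17

23/17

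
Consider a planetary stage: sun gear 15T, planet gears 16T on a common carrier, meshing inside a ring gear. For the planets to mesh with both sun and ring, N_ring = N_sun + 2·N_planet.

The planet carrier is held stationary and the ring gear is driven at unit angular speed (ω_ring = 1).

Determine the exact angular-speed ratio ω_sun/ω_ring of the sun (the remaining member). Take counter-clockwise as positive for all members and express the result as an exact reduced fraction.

N_ring = 15 + 2·16 = 47
15(ω_s−ω_c) = −47(ω_r−ω_c),  ω_c=0, ω_r=1
ω_s = 0 − (47/15)(1−0) = -47/15
ω_s/ω_r = -47/15

-47/15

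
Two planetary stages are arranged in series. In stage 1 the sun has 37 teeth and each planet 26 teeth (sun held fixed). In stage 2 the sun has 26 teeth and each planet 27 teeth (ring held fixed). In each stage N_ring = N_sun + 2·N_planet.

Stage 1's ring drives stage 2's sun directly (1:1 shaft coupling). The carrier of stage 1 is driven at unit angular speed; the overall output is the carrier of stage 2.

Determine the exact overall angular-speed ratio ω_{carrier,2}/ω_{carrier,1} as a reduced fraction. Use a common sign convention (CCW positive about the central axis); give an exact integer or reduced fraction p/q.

Stage 1: N_ring = 37 + 2·26 = 89
Stage 1: 37(ω_s−ω_c) = −89(ω_r−ω_c),  ω_s=0, ω_c=1
Stage 1: ω_r = 1 − (37/89)(0−1) = 126/89
  ⇒ ω_r¹/ω_c¹ = 126/89
Stage 2: N_ring = 26 + 2·27 = 80
Stage 2: 26(ω_s−ω_c) = −80(ω_r−ω_c),  ω_r=0, ω_s=1
Stage 2: 26(1−ω_c) = −80(0−ω_c)  ⇒  106ω_c = 26  ⇒  ω_c = 13/53
  ⇒ ω_c²/ω_s² = 13/53
Coupling ω_s² = ω_r¹ ⇒ overall = 126/89 × 13/53 = 1638/4717

1638/4717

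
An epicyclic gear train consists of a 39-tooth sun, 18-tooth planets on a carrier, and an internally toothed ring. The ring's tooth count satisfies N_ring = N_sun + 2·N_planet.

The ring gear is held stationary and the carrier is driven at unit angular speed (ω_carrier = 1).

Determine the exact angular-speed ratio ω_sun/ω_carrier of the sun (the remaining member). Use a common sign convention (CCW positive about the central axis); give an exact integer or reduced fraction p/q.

38/13

N_ring = 39 + 2·18 = 75
39(ω_s−ω_c) = −75(ω_r−ω_c),  ω_r=0, ω_c=1
ω_s = 1 − (75/39)(0−1) = 38/13
ω_s/ω_c = 38/13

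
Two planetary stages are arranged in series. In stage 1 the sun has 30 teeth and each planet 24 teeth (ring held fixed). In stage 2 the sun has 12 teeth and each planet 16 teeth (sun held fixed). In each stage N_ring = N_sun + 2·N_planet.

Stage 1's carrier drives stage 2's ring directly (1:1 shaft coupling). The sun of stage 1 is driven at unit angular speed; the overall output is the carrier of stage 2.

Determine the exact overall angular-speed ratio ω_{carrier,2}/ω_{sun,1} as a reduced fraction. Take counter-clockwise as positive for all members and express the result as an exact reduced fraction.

55/252

Stage 1: N_ring = 30 + 2·24 = 78
Stage 1: 30(ω_s−ω_c) = −78(ω_r−ω_c),  ω_r=0, ω_s=1
Stage 1: 30(1−ω_c) = −78(0−ω_c)  ⇒  108ω_c = 30  ⇒  ω_c = 5/18
  ⇒ ω_c¹/ω_s¹ = 5/18
Stage 2: N_ring = 12 + 2·16 = 44
Stage 2: 12(ω_s−ω_c) = −44(ω_r−ω_c),  ω_s=0, ω_r=1
Stage 2: 12(0−ω_c) = −44(1−ω_c)  ⇒  56ω_c = 44  ⇒  ω_c = 11/14
  ⇒ ω_c²/ω_r² = 11/14
Coupling ω_r² = ω_c¹ ⇒ overall = 5/18 × 11/14 = 55/252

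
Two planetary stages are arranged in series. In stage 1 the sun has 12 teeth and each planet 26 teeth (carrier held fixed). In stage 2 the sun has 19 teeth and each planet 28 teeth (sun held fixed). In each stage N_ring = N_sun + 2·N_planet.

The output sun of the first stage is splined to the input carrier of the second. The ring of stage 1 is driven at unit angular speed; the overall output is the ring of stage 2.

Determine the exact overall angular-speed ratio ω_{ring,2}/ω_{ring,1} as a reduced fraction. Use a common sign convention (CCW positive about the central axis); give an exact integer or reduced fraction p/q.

Stage 1: N_ring = 12 + 2·26 = 64
Stage 1: 12(ω_s−ω_c) = −64(ω_r−ω_c),  ω_c=0, ω_r=1
Stage 1: ω_s = 0 − (64/12)(1−0) = -16/3
  ⇒ ω_s¹/ω_r¹ = -16/3
Stage 2: N_ring = 19 + 2·28 = 75
Stage 2: 19(ω_s−ω_c) = −75(ω_r−ω_c),  ω_s=0, ω_c=1
Stage 2: ω_r = 1 − (19/75)(0−1) = 94/75
  ⇒ ω_r²/ω_c² = 94/75
Coupling ω_c² = ω_s¹ ⇒ overall = -16/3 × 94/75 = -1504/225

-1504/225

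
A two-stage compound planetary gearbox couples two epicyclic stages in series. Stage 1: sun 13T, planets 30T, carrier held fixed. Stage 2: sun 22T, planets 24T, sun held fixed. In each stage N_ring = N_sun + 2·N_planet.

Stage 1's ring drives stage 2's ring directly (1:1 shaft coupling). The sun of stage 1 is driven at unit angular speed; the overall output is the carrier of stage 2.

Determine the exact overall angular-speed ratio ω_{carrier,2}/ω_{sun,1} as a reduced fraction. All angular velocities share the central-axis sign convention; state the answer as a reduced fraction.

Stage 1: N_ring = 13 + 2·30 = 73
Stage 1: 13(ω_s−ω_c) = −73(ω_r−ω_c),  ω_c=0, ω_s=1
Stage 1: ω_r = 0 − (13/73)(1−0) = -13/73
  ⇒ ω_r¹/ω_s¹ = -13/73
Stage 2: N_ring = 22 + 2·24 = 70
Stage 2: 22(ω_s−ω_c) = −70(ω_r−ω_c),  ω_s=0, ω_r=1
Stage 2: 22(0−ω_c) = −70(1−ω_c)  ⇒  92ω_c = 70  ⇒  ω_c = 35/46
  ⇒ ω_c²/ω_r² = 35/46
Coupling ω_r² = ω_r¹ ⇒ overall = -13/73 × 35/46 = -455/3358

-455/3358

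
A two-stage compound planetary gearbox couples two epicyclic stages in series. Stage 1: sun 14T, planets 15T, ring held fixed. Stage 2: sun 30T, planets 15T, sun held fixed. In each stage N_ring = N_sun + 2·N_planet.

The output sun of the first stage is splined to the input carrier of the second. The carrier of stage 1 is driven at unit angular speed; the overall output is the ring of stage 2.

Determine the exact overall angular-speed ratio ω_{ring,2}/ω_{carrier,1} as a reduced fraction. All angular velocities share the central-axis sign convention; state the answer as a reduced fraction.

87/14

Stage 1: N_ring = 14 + 2·15 = 44
Stage 1: 14(ω_s−ω_c) = −44(ω_r−ω_c),  ω_r=0, ω_c=1
Stage 1: ω_s = 1 − (44/14)(0−1) = 29/7
  ⇒ ω_s¹/ω_c¹ = 29/7
Stage 2: N_ring = 30 + 2·15 = 60
Stage 2: 30(ω_s−ω_c) = −60(ω_r−ω_c),  ω_s=0, ω_c=1
Stage 2: ω_r = 1 − (30/60)(0−1) = 3/2
  ⇒ ω_r²/ω_c² = 3/2
Coupling ω_c² = ω_s¹ ⇒ overall = 29/7 × 3/2 = 87/14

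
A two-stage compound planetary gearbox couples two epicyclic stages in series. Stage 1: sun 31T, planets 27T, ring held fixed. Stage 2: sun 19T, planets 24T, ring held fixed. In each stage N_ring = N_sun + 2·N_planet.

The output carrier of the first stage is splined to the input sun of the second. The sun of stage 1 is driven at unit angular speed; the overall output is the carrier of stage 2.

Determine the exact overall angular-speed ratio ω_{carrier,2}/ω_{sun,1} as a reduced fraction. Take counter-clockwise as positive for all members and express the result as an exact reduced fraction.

Stage 1: N_ring = 31 + 2·27 = 85
Stage 1: 31(ω_s−ω_c) = −85(ω_r−ω_c),  ω_r=0, ω_s=1
Stage 1: 31(1−ω_c) = −85(0−ω_c)  ⇒  116ω_c = 31  ⇒  ω_c = 31/116
  ⇒ ω_c¹/ω_s¹ = 31/116
Stage 2: N_ring = 19 + 2·24 = 67
Stage 2: 19(ω_s−ω_c) = −67(ω_r−ω_c),  ω_r=0, ω_s=1
Stage 2: 19(1−ω_c) = −67(0−ω_c)  ⇒  86ω_c = 19  ⇒  ω_c = 19/86
  ⇒ ω_c²/ω_s² = 19/86
Coupling ω_s² = ω_c¹ ⇒ overall = 31/116 × 19/86 = 589/9976

589/9976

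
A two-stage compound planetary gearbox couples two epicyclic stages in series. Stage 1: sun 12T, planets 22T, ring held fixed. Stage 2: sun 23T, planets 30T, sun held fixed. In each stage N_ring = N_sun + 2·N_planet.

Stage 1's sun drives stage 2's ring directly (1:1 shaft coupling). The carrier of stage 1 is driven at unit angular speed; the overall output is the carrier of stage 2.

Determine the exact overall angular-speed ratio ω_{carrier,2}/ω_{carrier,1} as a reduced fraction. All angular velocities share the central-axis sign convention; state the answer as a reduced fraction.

1411/318

Stage 1: N_ring = 12 + 2·22 = 56
Stage 1: 12(ω_s−ω_c) = −56(ω_r−ω_c),  ω_r=0, ω_c=1
Stage 1: ω_s = 1 − (56/12)(0−1) = 17/3
  ⇒ ω_s¹/ω_c¹ = 17/3
Stage 2: N_ring = 23 + 2·30 = 83
Stage 2: 23(ω_s−ω_c) = −83(ω_r−ω_c),  ω_s=0, ω_r=1
Stage 2: 23(0−ω_c) = −83(1−ω_c)  ⇒  106ω_c = 83  ⇒  ω_c = 83/106
  ⇒ ω_c²/ω_r² = 83/106
Coupling ω_r² = ω_s¹ ⇒ overall = 17/3 × 83/106 = 1411/318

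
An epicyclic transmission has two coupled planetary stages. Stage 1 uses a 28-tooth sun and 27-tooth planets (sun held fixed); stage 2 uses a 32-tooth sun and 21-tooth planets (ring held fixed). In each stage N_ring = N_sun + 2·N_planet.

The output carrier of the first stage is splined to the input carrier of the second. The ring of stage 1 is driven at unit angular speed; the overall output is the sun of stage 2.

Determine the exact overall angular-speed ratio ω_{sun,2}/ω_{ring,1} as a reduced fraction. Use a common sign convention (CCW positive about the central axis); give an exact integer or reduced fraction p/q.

2173/880

Stage 1: N_ring = 28 + 2·27 = 82
Stage 1: 28(ω_s−ω_c) = −82(ω_r−ω_c),  ω_s=0, ω_r=1
Stage 1: 28(0−ω_c) = −82(1−ω_c)  ⇒  110ω_c = 82  ⇒  ω_c = 41/55
  ⇒ ω_c¹/ω_r¹ = 41/55
Stage 2: N_ring = 32 + 2·21 = 74
Stage 2: 32(ω_s−ω_c) = −74(ω_r−ω_c),  ω_r=0, ω_c=1
Stage 2: ω_s = 1 − (74/32)(0−1) = 53/16
  ⇒ ω_s²/ω_c² = 53/16
Coupling ω_c² = ω_c¹ ⇒ overall = 41/55 × 53/16 = 2173/880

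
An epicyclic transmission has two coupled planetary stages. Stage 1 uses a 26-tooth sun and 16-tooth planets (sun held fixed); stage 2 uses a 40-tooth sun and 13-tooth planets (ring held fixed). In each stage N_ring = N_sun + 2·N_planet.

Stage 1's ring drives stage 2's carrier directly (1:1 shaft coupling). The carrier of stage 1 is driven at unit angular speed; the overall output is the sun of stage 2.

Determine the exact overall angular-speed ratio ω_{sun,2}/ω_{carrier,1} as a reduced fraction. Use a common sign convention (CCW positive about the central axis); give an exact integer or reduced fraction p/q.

Stage 1: N_ring = 26 + 2·16 = 58
Stage 1: 26(ω_s−ω_c) = −58(ω_r−ω_c),  ω_s=0, ω_c=1
Stage 1: ω_r = 1 − (26/58)(0−1) = 42/29
  ⇒ ω_r¹/ω_c¹ = 42/29
Stage 2: N_ring = 40 + 2·13 = 66
Stage 2: 40(ω_s−ω_c) = −66(ω_r−ω_c),  ω_r=0, ω_c=1
Stage 2: ω_s = 1 − (66/40)(0−1) = 53/20
  ⇒ ω_s²/ω_c² = 53/20
Coupling ω_c² = ω_r¹ ⇒ overall = 42/29 × 53/20 = 1113/290

1113/290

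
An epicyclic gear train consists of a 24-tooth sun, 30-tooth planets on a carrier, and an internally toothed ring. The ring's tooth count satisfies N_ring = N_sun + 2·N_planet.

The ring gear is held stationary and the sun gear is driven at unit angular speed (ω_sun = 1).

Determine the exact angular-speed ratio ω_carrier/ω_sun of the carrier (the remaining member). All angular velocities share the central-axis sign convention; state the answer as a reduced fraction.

N_ring = 24 + 2·30 = 84
24(ω_s−ω_c) = −84(ω_r−ω_c),  ω_r=0, ω_s=1
24(1−ω_c) = −84(0−ω_c)  ⇒  108ω_c = 24  ⇒  ω_c = 2/9
ω_c/ω_s = 2/9

2/9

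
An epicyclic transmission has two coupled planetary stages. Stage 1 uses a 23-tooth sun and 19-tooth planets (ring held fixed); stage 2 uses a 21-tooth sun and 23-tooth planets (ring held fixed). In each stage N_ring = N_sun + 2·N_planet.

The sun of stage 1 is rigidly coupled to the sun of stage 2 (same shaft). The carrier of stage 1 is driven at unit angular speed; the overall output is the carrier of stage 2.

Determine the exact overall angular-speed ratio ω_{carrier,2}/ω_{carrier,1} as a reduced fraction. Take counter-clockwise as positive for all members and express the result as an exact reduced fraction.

441/506

Stage 1: N_ring = 23 + 2·19 = 61
Stage 1: 23(ω_s−ω_c) = −61(ω_r−ω_c),  ω_r=0, ω_c=1
Stage 1: ω_s = 1 − (61/23)(0−1) = 84/23
  ⇒ ω_s¹/ω_c¹ = 84/23
Stage 2: N_ring = 21 + 2·23 = 67
Stage 2: 21(ω_s−ω_c) = −67(ω_r−ω_c),  ω_r=0, ω_s=1
Stage 2: 21(1−ω_c) = −67(0−ω_c)  ⇒  88ω_c = 21  ⇒  ω_c = 21/88
  ⇒ ω_c²/ω_s² = 21/88
Coupling ω_s² = ω_s¹ ⇒ overall = 84/23 × 21/88 = 441/506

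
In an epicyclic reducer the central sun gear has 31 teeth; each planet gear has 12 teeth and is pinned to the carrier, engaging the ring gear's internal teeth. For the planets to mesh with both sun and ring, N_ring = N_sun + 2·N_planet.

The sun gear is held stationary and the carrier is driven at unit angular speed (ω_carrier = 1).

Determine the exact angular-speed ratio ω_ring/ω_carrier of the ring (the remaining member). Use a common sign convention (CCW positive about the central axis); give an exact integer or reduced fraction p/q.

86/55

N_ring = 31 + 2·12 = 55
31(ω_s−ω_c) = −55(ω_r−ω_c),  ω_s=0, ω_c=1
ω_r = 1 − (31/55)(0−1) = 86/55
ω_r/ω_c = 86/55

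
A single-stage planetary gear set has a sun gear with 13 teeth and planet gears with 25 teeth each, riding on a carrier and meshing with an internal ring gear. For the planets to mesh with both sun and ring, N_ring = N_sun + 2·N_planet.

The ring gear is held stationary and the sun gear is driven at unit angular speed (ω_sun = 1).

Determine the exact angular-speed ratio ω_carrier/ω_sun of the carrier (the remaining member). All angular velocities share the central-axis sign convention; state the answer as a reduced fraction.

N_ring = 13 + 2·25 = 63
13(ω_s−ω_c) = −63(ω_r−ω_c),  ω_r=0, ω_s=1
13(1−ω_c) = −63(0−ω_c)  ⇒  76ω_c = 13  ⇒  ω_c = 13/76
ω_c/ω_s = 13/76

13/76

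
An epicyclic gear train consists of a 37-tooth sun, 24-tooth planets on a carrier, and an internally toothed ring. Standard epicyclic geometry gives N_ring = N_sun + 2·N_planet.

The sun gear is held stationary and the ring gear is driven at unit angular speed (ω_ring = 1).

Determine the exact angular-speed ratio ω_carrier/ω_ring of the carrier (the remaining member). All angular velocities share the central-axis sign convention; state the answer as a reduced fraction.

N_ring = 37 + 2·24 = 85
37(ω_s−ω_c) = −85(ω_r−ω_c),  ω_s=0, ω_r=1
37(0−ω_c) = −85(1−ω_c)  ⇒  122ω_c = 85  ⇒  ω_c = 85/122
ω_c/ω_r = 85/122

85/122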